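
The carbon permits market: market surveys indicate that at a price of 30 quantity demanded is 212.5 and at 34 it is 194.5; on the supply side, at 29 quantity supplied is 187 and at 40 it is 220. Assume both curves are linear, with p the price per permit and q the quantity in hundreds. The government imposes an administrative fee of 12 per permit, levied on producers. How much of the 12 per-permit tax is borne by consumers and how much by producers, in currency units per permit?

Consumers bear 4.8 per permit; producers bear 7.2 per permit.

Demand slope: (194.5 − 212.5)/(34 − 30) = -4.5, so qd = 347.5 − 4.5p.
Supply slope: (220 − 187)/(40 − 29) = 3, so qs = 3p + 100.
Without the tax, 347.5 − 4.5p = 3p + 100 gives 7.5p = 247.5, so p* = 33 and q* = 199.
With the tax collected from producers, supply shifts: qs = 3(p − 12) + 100.
Solving gives q = 177.4 with consumers paying 37.8 and producers receiving 25.8 (the 12 wedge).
Burden on consumers: 4.8; on producers: 7.2. (They sum to 12.)
The less price-elastic side of the market bears the larger share of a per-unit tax.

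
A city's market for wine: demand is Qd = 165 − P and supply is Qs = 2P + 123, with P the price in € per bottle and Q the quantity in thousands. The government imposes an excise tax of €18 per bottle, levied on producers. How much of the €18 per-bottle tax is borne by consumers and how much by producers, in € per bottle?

Without the tax, 165 − P = 2P + 123 gives 3P = 42, so P* = €14 and Q* = 151.
With the tax collected from producers, supply shifts: Qs = 2(P − 18) + 123.
New equilibrium: consumers pay €26, producers receive €8, Q = 139. (Wedge: Pb − Ps = 18.)
Burden on consumers: €12; on producers: €6. (They sum to €18.)

Consumers bear €12 per bottle; producers bear €6 per bottle.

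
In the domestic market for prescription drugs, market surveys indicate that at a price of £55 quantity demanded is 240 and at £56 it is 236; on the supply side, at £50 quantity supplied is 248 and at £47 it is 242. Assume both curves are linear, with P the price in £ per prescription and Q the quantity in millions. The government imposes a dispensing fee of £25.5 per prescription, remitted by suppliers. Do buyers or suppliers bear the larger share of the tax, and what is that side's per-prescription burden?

Suppliers bear the larger share: £17 per prescription.

Demand slope: (236 − 240)/(56 − 55) = -4, so Qd = 460 − 4P.
Supply slope: (242 − 248)/(47 − 50) = 2, so Qs = 2P + 148.
Without the tax, 460 − 4P = 2P + 148 gives 6P = 312, so P* = £52 and Q* = 252.
With the tax collected from suppliers, supply shifts: Qs = 2(P − 25.5) + 148.
New equilibrium: buyers pay £60.5, suppliers receive £35, Q = 218. (Wedge: Pb − Ps = 25.5.)
Per-prescription burden: buyers £8.5, suppliers £17.
Suppliers take the larger share because supply is less price-elastic here (demand slope 4 vs supply slope 2).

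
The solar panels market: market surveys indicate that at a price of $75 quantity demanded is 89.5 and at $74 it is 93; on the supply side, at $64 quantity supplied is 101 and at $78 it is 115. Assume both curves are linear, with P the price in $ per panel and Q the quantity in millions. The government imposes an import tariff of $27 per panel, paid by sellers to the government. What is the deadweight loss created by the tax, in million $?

Deadweight loss = $283.5 million.

Demand slope: (93 − 89.5)/(74 − 75) = -3.5, so Qd = 352 − 3.5P.
Supply slope: (115 − 101)/(78 − 64) = 1, so Qs = P + 37.
Without the tax, 352 − 3.5P = P + 37 gives 4.5P = 315, so P* = $70 and Q* = 107.
With the tax collected from sellers, supply shifts: Qs = (P − 27) + 37.
Solving gives Q = 86 with consumers paying $76 and sellers receiving $49 (the $27 wedge).
Quantity falls by |ΔQ| = |107 − 86| = 21.
DWL = ½ · t · |ΔQ| = ½ · 27 · 21 = $283.5.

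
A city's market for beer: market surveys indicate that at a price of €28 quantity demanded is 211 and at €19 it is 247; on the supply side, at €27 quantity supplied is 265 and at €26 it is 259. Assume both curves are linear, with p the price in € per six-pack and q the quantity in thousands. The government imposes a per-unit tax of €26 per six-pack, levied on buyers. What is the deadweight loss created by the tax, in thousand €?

Demand slope: (247 − 211)/(19 − 28) = -4, so qd = 323 − 4p.
Supply slope: (259 − 265)/(26 − 27) = 6, so qs = 6p + 103.
Before the tax: set 323 − 4p = 6p + 103 → p* = €22, q* = 235.
With the tax collected from buyers, demand (in seller-price terms) shifts: qd = 323 − 4(p + 26).
Solving gives q = 172.6 with buyers paying €37.6 and producers receiving €11.6 (the €26 wedge).
Quantity falls by |ΔQ| = |235 − 172.6| = 62.4.
DWL = ½ · t · |ΔQ| = ½ · 26 · 62.4 = €811.2.

Deadweight loss = €811.2 thousand.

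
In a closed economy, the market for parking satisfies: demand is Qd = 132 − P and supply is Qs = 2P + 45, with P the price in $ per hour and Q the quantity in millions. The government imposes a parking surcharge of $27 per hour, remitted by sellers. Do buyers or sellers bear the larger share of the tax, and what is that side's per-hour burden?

Before the tax: set 132 − P = 2P + 45 → P* = $29, Q* = 103.
With the tax collected from sellers, supply shifts: Qs = 2(P − 27) + 45.
Solving gives Q = 85 with buyers paying $47 and sellers receiving $20 (the $27 wedge).
Per-hour burden: buyers $18, sellers $9.
Buyers take the larger share because demand is less price-elastic here (demand slope 1 vs supply slope 2).

Buyers bear the larger share: $18 per hour.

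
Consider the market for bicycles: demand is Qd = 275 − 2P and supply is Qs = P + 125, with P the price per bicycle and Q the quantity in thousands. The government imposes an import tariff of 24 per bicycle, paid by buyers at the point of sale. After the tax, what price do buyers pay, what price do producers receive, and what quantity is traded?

Without the tax, 275 − 2P = P + 125 gives 3P = 150, so P* = 50 and Q* = 175.
With the tax collected from buyers, demand (in seller-price terms) shifts: Qd = 275 − 2(P + 24).
New equilibrium: buyers pay 58, producers receive 34, Q = 159. (Wedge: Pb − Ps = 24.)

Buyers pay 58; producers receive 34; quantity = 159.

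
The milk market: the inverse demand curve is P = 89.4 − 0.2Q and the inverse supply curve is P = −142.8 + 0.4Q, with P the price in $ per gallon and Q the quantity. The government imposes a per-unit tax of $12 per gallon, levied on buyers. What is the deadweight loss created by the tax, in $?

Inverting to Q(P) form: Qd = 447 − 5P; Qs = 2.5P + 357.
Without the tax, 447 − 5P = 2.5P + 357 gives 7.5P = 90, so P* = $12 and Q* = 387.
With the tax collected from buyers, demand (in seller-price terms) shifts: Qd = 447 − 5(P + 12).
Solving gives Q = 367 with buyers paying $16 and suppliers receiving $4 (the $12 wedge).
Quantity falls by |ΔQ| = |387 − 367| = 20.
DWL = ½ · t · |ΔQ| = ½ · 12 · 20 = $120.

Deadweight loss = $120.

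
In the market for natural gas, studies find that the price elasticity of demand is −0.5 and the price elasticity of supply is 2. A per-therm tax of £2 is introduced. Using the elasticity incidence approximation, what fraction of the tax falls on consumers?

Incidence ratio: consumers' share ≈ εs / (εs + |εd|) = 2 / (2 + 0.5) = 0.8.
Supply is the more elastic side, so consumers bear the larger share.

Consumers' share ≈ 0.8.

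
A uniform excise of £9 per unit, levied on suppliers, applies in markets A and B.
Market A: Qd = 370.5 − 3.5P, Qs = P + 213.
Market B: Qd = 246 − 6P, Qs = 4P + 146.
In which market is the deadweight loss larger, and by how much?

Market B, by £65.7.

Market A: pre-tax P* = £35, Q* = 248; post-tax Q = 241; deadweight loss = £31.5.
Market B: pre-tax P* = £10, Q* = 186; post-tax Q = 164.4; deadweight loss = £97.2.
Difference: £31.5 vs £97.2 → market B is larger by £65.7.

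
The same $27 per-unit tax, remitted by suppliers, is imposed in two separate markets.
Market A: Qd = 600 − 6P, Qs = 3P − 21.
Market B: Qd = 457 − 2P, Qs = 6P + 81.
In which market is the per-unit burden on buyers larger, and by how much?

Market A: pre-tax P* = $69, Q* = 186; post-tax Q = 132; per-unit burden on buyers = $9.
Market B: pre-tax P* = $47, Q* = 363; post-tax Q = 322.5; per-unit burden on buyers = $20.25.
Difference: $9 vs $20.25 → market B is larger by $11.25.

Market B, by $11.25.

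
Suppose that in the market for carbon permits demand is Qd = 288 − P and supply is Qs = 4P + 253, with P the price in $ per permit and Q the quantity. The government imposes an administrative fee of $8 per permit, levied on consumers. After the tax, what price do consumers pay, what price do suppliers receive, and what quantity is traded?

Consumers pay $13.4; suppliers receive $5.4; quantity = 274.6.

Before the tax: set 288 − P = 4P + 253 → P* = $7, Q* = 281.
With the tax collected from consumers, demand (in seller-price terms) shifts: Qd = 288 − (P + 8).
New equilibrium: consumers pay $13.4, suppliers receive $5.4, Q = 274.6. (Wedge: Pb − Ps = 8.)
The less price-elastic side of the market bears the larger share of a per-unit tax.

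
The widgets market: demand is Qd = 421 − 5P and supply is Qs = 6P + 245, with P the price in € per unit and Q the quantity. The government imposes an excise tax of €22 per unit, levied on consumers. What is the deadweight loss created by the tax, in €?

Before the tax: set 421 − 5P = 6P + 245 → P* = €16, Q* = 341.
With the tax collected from consumers, demand (in seller-price terms) shifts: Qd = 421 − 5(P + 22).
Solving gives Q = 281 with consumers paying €28 and suppliers receiving €6 (the €22 wedge).
Quantity falls by |ΔQ| = |341 − 281| = 60.
DWL = ½ · t · |ΔQ| = ½ · 22 · 60 = €660.

Deadweight loss = €660.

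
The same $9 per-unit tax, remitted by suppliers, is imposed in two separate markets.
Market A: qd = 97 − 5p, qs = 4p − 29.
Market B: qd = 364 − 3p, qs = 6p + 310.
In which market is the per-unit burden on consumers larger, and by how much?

Market B, by $2.

Market A: pre-tax p* = $14, q* = 27; post-tax q = 7; per-unit burden on consumers = $4.
Market B: pre-tax p* = $6, q* = 346; post-tax q = 328; per-unit burden on consumers = $6.
Difference: $4 vs $6 → market B is larger by $2.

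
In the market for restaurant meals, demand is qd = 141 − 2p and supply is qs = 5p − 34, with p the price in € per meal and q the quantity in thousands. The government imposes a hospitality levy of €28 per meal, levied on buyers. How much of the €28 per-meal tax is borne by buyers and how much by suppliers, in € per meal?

Before the tax: set 141 − 2p = 5p − 34 → p* = €25, q* = 91.
With the tax collected from buyers, demand (in seller-price terms) shifts: qd = 141 − 2(p + 28).
Solving gives q = 51 with buyers paying €45 and suppliers receiving €17 (the €28 wedge).
Burden on buyers: €20; on suppliers: €8. (They sum to €28.)

Buyers bear €20 per meal; suppliers bear €8 per meal.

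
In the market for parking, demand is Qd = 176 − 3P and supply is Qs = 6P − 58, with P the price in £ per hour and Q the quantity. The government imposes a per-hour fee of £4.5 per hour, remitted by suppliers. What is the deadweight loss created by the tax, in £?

Deadweight loss = £20.25.

Without the tax, 176 − 3P = 6P − 58 gives 9P = 234, so P* = £26 and Q* = 98.
With the tax collected from suppliers, supply shifts: Qs = 6(P − 4.5) − 58.
Solving gives Q = 89 with consumers paying £29 and suppliers receiving £24.5 (the £4.5 wedge).
Quantity falls by |ΔQ| = |98 − 89| = 9.
DWL = ½ · t · |ΔQ| = ½ · 4.5 · 9 = £20.25.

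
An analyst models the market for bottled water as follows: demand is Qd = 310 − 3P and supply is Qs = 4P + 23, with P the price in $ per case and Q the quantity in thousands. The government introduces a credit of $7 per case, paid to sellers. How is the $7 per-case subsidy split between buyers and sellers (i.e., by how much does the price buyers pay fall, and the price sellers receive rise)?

Buyers gain $4 per case; sellers gain $3 per case.

Without the subsidy, 310 − 3P = 4P + 23 gives 7P = 287, so P* = $41 and Q* = 187.
With a per-unit subsidy paid to sellers, each receives P + 7 per unit sold, so supply becomes Qs = 4(P + 7) + 23.
New equilibrium: buyers pay $37, sellers receive $44, Q = 199. (Wedge: Pb − Ps = −7.)
Gain to buyers: $4; to sellers: $3. (They sum to $7.)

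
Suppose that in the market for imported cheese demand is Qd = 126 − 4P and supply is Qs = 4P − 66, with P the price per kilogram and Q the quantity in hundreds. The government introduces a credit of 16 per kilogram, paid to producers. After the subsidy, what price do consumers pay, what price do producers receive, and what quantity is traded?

Before the subsidy: set 126 − 4P = 4P − 66 → P* = 24, Q* = 30.
With a per-unit subsidy paid to producers, each receives P + 16 per unit sold, so supply becomes Qs = 4(P + 16) − 66.
Solving gives Q = 62 with consumers paying 16 and producers receiving 32 (the 16 wedge).

Consumers pay 16; producers receive 32; quantity = 62.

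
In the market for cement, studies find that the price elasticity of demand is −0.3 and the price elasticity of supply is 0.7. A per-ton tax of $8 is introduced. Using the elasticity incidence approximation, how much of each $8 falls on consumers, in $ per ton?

Consumers bear ≈ $5.6 per ton.

Incidence ratio: consumers' share ≈ εs / (εs + |εd|) = 0.7 / (0.7 + 0.3) = 0.7.
So consumers bear ≈ 0.7 × $8 = $5.6; sellers bear $2.4.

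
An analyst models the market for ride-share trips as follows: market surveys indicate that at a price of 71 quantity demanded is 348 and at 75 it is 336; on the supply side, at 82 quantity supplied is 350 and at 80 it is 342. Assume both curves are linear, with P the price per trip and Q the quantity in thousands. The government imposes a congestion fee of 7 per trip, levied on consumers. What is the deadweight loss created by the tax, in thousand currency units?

Deadweight loss = 42 thousand.

Demand slope: (336 − 348)/(75 − 71) = -3, so Qd = 561 − 3P.
Supply slope: (342 − 350)/(80 − 82) = 4, so Qs = 4P + 22.
Without the tax, 561 − 3P = 4P + 22 gives 7P = 539, so P* = 77 and Q* = 330.
With the tax collected from consumers, demand (in seller-price terms) shifts: Qd = 561 − 3(P + 7).
New equilibrium: consumers pay 81, producers receive 74, Q = 318. (Wedge: Pb − Ps = 7.)
Quantity falls by |ΔQ| = |330 − 318| = 12.
DWL = ½ · t · |ΔQ| = ½ · 7 · 12 = 42.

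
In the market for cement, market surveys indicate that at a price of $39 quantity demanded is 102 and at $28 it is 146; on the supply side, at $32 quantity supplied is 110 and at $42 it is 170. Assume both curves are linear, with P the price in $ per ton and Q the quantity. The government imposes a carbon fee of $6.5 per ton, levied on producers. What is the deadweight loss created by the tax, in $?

Deadweight loss = $50.7.

Demand slope: (146 − 102)/(28 − 39) = -4, so Qd = 258 − 4P.
Supply slope: (170 − 110)/(42 − 32) = 6, so Qs = 6P − 82.
Without the tax, 258 − 4P = 6P − 82 gives 10P = 340, so P* = $34 and Q* = 122.
With the tax collected from producers, supply shifts: Qs = 6(P − 6.5) − 82.
Solving gives Q = 106.4 with buyers paying $37.9 and producers receiving $31.4 (the $6.5 wedge).
Quantity falls by |ΔQ| = |122 − 106.4| = 15.6.
DWL = ½ · t · |ΔQ| = ½ · 6.5 · 15.6 = $50.7.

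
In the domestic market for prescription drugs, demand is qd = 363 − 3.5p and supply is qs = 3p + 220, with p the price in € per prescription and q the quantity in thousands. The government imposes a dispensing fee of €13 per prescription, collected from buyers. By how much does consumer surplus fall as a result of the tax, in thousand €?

Consumer surplus falls by €1653 thousand.

Before the tax: set 363 − 3.5p = 3p + 220 → p* = €22, q* = 286.
With the tax collected from buyers, demand (in seller-price terms) shifts: qd = 363 − 3.5(p + 13).
Solving gives q = 265 with buyers paying €28 and suppliers receiving €15 (the €13 wedge).
ΔCS is the trapezoid between Q = 265 and Q = 286 of height €6: ½ · (286 + 265) · 6 = €1653.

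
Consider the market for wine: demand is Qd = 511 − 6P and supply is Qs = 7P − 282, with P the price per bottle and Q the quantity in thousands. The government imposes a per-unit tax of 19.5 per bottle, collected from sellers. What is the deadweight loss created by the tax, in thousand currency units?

Deadweight loss = 614.25 thousand.

Before the tax: set 511 − 6P = 7P − 282 → P* = 61, Q* = 145.
With the tax collected from sellers, supply shifts: Qs = 7(P − 19.5) − 282.
Solving gives Q = 82 with buyers paying 71.5 and sellers receiving 52 (the 19.5 wedge).
Quantity falls by |ΔQ| = |145 − 82| = 63.
DWL = ½ · t · |ΔQ| = ½ · 19.5 · 63 = 614.25.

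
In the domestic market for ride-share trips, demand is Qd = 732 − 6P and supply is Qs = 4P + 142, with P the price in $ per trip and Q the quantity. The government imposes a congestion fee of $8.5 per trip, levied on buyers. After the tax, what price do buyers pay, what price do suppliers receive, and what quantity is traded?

Without the tax, 732 − 6P = 4P + 142 gives 10P = 590, so P* = $59 and Q* = 378.
With the tax collected from buyers, demand (in seller-price terms) shifts: Qd = 732 − 6(P + 8.5).
Solving gives Q = 357.6 with buyers paying $62.4 and suppliers receiving $53.9 (the $8.5 wedge).
The less price-elastic side of the market bears the larger share of a per-unit tax.

Buyers pay $62.4; suppliers receive $53.9; quantity = 357.6.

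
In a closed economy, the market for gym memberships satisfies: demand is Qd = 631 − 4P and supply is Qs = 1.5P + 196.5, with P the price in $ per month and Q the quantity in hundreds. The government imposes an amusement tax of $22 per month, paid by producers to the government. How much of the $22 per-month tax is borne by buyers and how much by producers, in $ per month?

Before the tax: set 631 − 4P = 1.5P + 196.5 → P* = $79, Q* = 315.
With the tax collected from producers, supply shifts: Qs = 1.5(P − 22) + 196.5.
New equilibrium: buyers pay $85, producers receive $63, Q = 291. (Wedge: Pb − Ps = 22.)
Burden on buyers: $6; on producers: $16. (They sum to $22.)
The less price-elastic side of the market bears the larger share of a per-unit tax.

Buyers bear $6 per month; producers bear $16 per month.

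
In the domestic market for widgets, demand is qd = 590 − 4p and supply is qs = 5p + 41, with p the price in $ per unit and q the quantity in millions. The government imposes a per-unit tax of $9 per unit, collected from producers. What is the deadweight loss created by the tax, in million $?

Before the tax: set 590 − 4p = 5p + 41 → p* = $61, q* = 346.
With the tax collected from producers, supply shifts: qs = 5(p − 9) + 41.
New equilibrium: buyers pay $66, producers receive $57, q = 326. (Wedge: pb − ps = 9.)
Quantity falls by |ΔQ| = |346 − 326| = 20.
DWL = ½ · t · |ΔQ| = ½ · 9 · 20 = $90.

Deadweight loss = $90 million.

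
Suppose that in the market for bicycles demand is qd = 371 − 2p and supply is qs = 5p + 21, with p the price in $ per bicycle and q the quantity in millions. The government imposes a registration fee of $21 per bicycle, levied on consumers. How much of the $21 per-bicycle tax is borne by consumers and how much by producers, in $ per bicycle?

Consumers bear $15 per bicycle; producers bear $6 per bicycle.

Without the tax, 371 − 2p = 5p + 21 gives 7p = 350, so p* = $50 and q* = 271.
With the tax collected from consumers, demand (in seller-price terms) shifts: qd = 371 − 2(p + 21).
Solving gives q = 241 with consumers paying $65 and producers receiving $44 (the $21 wedge).
Burden on consumers: $15; on producers: $6. (They sum to $21.)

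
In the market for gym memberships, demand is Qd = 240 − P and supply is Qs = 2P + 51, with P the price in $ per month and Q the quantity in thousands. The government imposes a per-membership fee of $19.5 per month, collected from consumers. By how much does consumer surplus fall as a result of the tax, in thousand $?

Consumer surplus falls by $2216.5 thousand.

Without the tax, 240 − P = 2P + 51 gives 3P = 189, so P* = $63 and Q* = 177.
With the tax collected from consumers, demand (in seller-price terms) shifts: Qd = 240 − (P + 19.5).
New equilibrium: consumers pay $76, producers receive $56.5, Q = 164. (Wedge: Pb − Ps = 19.5.)
ΔCS is the trapezoid between Q = 164 and Q = 177 of height $13: ½ · (177 + 164) · 13 = $2216.5.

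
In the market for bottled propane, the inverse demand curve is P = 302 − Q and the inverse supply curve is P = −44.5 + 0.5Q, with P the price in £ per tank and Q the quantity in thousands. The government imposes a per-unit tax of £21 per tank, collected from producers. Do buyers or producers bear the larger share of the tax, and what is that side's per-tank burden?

Rewrite in direct form: Qd = 302 − P and Qs = 2P + 89.
Without the tax, 302 − P = 2P + 89 gives 3P = 213, so P* = £71 and Q* = 231.
With the tax collected from producers, supply shifts: Qs = 2(P − 21) + 89.
New equilibrium: buyers pay £85, producers receive £64, Q = 217. (Wedge: Pb − Ps = 21.)
Per-tank burden: buyers £14, producers £7.
Buyers take the larger share because demand is less price-elastic here (demand slope 1 vs supply slope 2).
The less price-elastic side of the market bears the larger share of a per-unit tax.

Buyers bear the larger share: £14 per tank.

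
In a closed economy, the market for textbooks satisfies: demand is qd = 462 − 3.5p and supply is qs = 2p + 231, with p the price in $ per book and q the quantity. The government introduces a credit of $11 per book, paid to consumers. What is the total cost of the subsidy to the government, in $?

Without the subsidy, 462 − 3.5p = 2p + 231 gives 5.5p = 231, so p* = $42 and q* = 315.
With a per-unit subsidy paid to consumers, each effectively pays p − 11, so demand becomes qd = 462 − 3.5(p − 11).
New equilibrium: consumers pay $38, suppliers receive $49, q = 329. (Wedge: pb − ps = −11.)
Outlay = t · Q = 11 · 329 = $3619.

Government outlay = $3619.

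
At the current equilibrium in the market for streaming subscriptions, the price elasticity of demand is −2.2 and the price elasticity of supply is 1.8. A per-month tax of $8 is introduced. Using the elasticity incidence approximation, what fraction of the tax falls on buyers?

Incidence ratio: buyers' share ≈ εs / (εs + |εd|) = 1.8 / (1.8 + 2.2) = 0.45.
Supply is the less elastic side, so buyers bear the smaller share.

Buyers' share ≈ 0.45.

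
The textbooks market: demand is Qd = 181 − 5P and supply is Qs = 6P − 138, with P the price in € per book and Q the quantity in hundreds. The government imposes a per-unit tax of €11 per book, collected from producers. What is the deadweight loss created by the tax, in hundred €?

Deadweight loss = €165 hundred.

Without the tax, 181 − 5P = 6P − 138 gives 11P = 319, so P* = €29 and Q* = 36.
With the tax collected from producers, supply shifts: Qs = 6(P − 11) − 138.
Solving gives Q = 6 with consumers paying €35 and producers receiving €24 (the €11 wedge).
Quantity falls by |ΔQ| = |36 − 6| = 30.
DWL = ½ · t · |ΔQ| = ½ · 11 · 30 = €165.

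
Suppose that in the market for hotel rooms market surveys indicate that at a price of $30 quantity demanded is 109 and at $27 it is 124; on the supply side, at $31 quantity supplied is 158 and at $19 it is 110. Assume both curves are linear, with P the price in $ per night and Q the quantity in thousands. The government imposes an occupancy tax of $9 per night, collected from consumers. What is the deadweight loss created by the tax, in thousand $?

Deadweight loss = $90 thousand.

Demand slope: (124 − 109)/(27 − 30) = -5, so Qd = 259 − 5P.
Supply slope: (110 − 158)/(19 − 31) = 4, so Qs = 4P + 34.
Before the tax: set 259 − 5P = 4P + 34 → P* = $25, Q* = 134.
With the tax collected from consumers, demand (in seller-price terms) shifts: Qd = 259 − 5(P + 9).
New equilibrium: consumers pay $29, producers receive $20, Q = 114. (Wedge: Pb − Ps = 9.)
Quantity falls by |ΔQ| = |134 − 114| = 20.
DWL = ½ · t · |ΔQ| = ½ · 9 · 20 = $90.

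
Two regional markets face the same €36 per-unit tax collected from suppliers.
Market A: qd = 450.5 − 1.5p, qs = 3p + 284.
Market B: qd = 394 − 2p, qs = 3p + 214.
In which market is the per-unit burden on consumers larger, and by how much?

Market A, by €2.4.

Market A: pre-tax p* = €37, q* = 395; post-tax q = 359; per-unit burden on consumers = €24.
Market B: pre-tax p* = €36, q* = 322; post-tax q = 278.8; per-unit burden on consumers = €21.6.
Difference: €24 vs €21.6 → market A is larger by €2.4.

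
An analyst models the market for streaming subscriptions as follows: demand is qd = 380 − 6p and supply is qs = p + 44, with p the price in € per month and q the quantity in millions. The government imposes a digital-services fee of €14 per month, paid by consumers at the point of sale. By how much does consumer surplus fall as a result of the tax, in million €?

Consumer surplus falls by €172 million.

Before the tax: set 380 − 6p = p + 44 → p* = €48, q* = 92.
With the tax collected from consumers, demand (in seller-price terms) shifts: qd = 380 − 6(p + 14).
Solving gives q = 80 with consumers paying €50 and suppliers receiving €36 (the €14 wedge).
ΔCS is the trapezoid between Q = 80 and Q = 92 of height €2: ½ · (92 + 80) · 2 = €172.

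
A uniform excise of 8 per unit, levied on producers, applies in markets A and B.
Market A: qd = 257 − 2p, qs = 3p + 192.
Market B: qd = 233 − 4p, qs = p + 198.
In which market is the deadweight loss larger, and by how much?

Market A: pre-tax p* = 13, q* = 231; post-tax q = 221.4; deadweight loss = 38.4.
Market B: pre-tax p* = 7, q* = 205; post-tax q = 198.6; deadweight loss = 25.6.
Difference: 38.4 vs 25.6 → market A is larger by 12.8.

Market A, by 12.8.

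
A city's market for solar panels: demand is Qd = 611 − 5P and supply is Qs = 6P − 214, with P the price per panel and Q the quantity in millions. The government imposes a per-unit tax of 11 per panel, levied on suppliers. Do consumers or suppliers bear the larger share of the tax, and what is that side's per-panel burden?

Before the tax: set 611 − 5P = 6P − 214 → P* = 75, Q* = 236.
With the tax collected from suppliers, supply shifts: Qs = 6(P − 11) − 214.
New equilibrium: consumers pay 81, suppliers receive 70, Q = 206. (Wedge: Pb − Ps = 11.)
Per-panel burden: consumers 6, suppliers 5.
Consumers take the larger share because demand is less price-elastic here (demand slope 5 vs supply slope 6).

Consumers bear the larger share: 6 per panel.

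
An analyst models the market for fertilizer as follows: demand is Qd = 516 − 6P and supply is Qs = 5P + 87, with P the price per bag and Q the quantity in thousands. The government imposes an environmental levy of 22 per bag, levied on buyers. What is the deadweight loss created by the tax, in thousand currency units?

Deadweight loss = 660 thousand.

Before the tax: set 516 − 6P = 5P + 87 → P* = 39, Q* = 282.
With the tax collected from buyers, demand (in seller-price terms) shifts: Qd = 516 − 6(P + 22).
Solving gives Q = 222 with buyers paying 49 and suppliers receiving 27 (the 22 wedge).
Quantity falls by |ΔQ| = |282 − 222| = 60.
DWL = ½ · t · |ΔQ| = ½ · 22 · 60 = 660.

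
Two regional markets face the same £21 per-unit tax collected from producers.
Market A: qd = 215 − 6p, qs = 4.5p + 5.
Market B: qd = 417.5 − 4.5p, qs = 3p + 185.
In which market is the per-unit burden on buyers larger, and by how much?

Market A, by £0.6.

Market A: pre-tax p* = £20, q* = 95; post-tax q = 41; per-unit burden on buyers = £9.
Market B: pre-tax p* = £31, q* = 278; post-tax q = 240.2; per-unit burden on buyers = £8.4.
Difference: £9 vs £8.4 → market A is larger by £0.6.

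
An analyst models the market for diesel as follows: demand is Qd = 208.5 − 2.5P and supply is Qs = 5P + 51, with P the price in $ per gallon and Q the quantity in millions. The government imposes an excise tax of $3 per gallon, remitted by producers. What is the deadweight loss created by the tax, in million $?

Deadweight loss = $7.5 million.

Without the tax, 208.5 − 2.5P = 5P + 51 gives 7.5P = 157.5, so P* = $21 and Q* = 156.
With the tax collected from producers, supply shifts: Qs = 5(P − 3) + 51.
New equilibrium: buyers pay $23, producers receive $20, Q = 151. (Wedge: Pb − Ps = 3.)
Quantity falls by |ΔQ| = |156 − 151| = 5.
DWL = ½ · t · |ΔQ| = ½ · 3 · 5 = $7.5.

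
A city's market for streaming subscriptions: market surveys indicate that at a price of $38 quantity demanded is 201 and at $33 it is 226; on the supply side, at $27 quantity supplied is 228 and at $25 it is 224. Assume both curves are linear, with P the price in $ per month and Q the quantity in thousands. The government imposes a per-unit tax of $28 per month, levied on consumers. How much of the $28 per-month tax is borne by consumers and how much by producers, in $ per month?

Demand slope: (226 − 201)/(33 − 38) = -5, so Qd = 391 − 5P.
Supply slope: (224 − 228)/(25 − 27) = 2, so Qs = 2P + 174.
Before the tax: set 391 − 5P = 2P + 174 → P* = $31, Q* = 236.
With the tax collected from consumers, demand (in seller-price terms) shifts: Qd = 391 − 5(P + 28).
Solving gives Q = 196 with consumers paying $39 and producers receiving $11 (the $28 wedge).
Burden on consumers: $8; on producers: $20. (They sum to $28.)

Consumers bear $8 per month; producers bear $20 per month.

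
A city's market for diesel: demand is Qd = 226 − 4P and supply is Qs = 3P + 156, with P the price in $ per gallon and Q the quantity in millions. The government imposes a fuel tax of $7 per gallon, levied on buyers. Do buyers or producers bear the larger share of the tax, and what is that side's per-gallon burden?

Without the tax, 226 − 4P = 3P + 156 gives 7P = 70, so P* = $10 and Q* = 186.
With the tax collected from buyers, demand (in seller-price terms) shifts: Qd = 226 − 4(P + 7).
New equilibrium: buyers pay $13, producers receive $6, Q = 174. (Wedge: Pb − Ps = 7.)
Per-gallon burden: buyers $3, producers $4.
Producers take the larger share because supply is less price-elastic here (demand slope 4 vs supply slope 3).

Producers bear the larger share: $4 per gallon.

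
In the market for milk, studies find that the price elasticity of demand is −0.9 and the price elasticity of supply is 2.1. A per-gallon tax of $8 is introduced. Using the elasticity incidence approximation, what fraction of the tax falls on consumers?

Incidence ratio: consumers' share ≈ εs / (εs + |εd|) = 2.1 / (2.1 + 0.9) = 0.7.
Supply is the more elastic side, so consumers bear the larger share.

Consumers' share ≈ 0.7.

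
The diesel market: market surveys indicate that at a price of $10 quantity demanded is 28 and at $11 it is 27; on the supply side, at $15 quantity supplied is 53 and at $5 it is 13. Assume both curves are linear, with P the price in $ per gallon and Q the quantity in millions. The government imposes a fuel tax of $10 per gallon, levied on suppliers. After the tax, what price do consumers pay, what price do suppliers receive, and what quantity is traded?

Demand slope: (27 − 28)/(11 − 10) = -1, so Qd = 38 − P.
Supply slope: (13 − 53)/(5 − 15) = 4, so Qs = 4P − 7.
Before the tax: set 38 − P = 4P − 7 → P* = $9, Q* = 29.
With the tax collected from suppliers, supply shifts: Qs = 4(P − 10) − 7.
New equilibrium: consumers pay $17, suppliers receive $7, Q = 21. (Wedge: Pb − Ps = 10.)
The less price-elastic side of the market bears the larger share of a per-unit tax.

Consumers pay $17; suppliers receive $7; quantity = 21.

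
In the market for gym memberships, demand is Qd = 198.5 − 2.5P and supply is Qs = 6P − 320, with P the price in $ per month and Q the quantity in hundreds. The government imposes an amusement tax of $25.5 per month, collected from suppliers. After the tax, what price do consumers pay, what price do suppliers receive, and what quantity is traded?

Before the tax: set 198.5 − 2.5P = 6P − 320 → P* = $61, Q* = 46.
With the tax collected from suppliers, supply shifts: Qs = 6(P − 25.5) − 320.
New equilibrium: consumers pay $79, suppliers receive $53.5, Q = 1. (Wedge: Pb − Ps = 25.5.)
The less price-elastic side of the market bears the larger share of a per-unit tax.

Consumers pay $79; suppliers receive $53.5; quantity = 1.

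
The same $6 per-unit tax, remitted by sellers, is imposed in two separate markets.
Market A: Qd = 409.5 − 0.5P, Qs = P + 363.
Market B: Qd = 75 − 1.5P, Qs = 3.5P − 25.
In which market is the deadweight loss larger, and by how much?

Market A: pre-tax P* = $31, Q* = 394; post-tax Q = 392; deadweight loss = $6.
Market B: pre-tax P* = $20, Q* = 45; post-tax Q = 38.7; deadweight loss = $18.9.
Difference: $6 vs $18.9 → market B is larger by $12.9.

Market B, by $12.9.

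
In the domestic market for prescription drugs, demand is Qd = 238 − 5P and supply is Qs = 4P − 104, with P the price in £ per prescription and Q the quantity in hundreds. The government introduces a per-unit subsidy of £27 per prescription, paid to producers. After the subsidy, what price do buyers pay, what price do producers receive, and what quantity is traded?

Before the subsidy: set 238 − 5P = 4P − 104 → P* = £38, Q* = 48.
With a per-unit subsidy paid to producers, each receives P + 27 per unit sold, so supply becomes Qs = 4(P + 27) − 104.
Solving gives Q = 108 with buyers paying £26 and producers receiving £53 (the £27 wedge).

Buyers pay £26; producers receive £53; quantity = 108.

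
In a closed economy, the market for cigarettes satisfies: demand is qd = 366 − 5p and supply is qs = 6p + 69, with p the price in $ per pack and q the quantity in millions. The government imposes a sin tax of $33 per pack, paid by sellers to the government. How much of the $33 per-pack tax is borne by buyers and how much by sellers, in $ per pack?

Without the tax, 366 − 5p = 6p + 69 gives 11p = 297, so p* = $27 and q* = 231.
With the tax collected from sellers, supply shifts: qs = 6(p − 33) + 69.
New equilibrium: buyers pay $45, sellers receive $12, q = 141. (Wedge: pb − ps = 33.)
Burden on buyers: $18; on sellers: $15. (They sum to $33.)
The less price-elastic side of the market bears the larger share of a per-unit tax.

Buyers bear $18 per pack; sellers bear $15 per pack.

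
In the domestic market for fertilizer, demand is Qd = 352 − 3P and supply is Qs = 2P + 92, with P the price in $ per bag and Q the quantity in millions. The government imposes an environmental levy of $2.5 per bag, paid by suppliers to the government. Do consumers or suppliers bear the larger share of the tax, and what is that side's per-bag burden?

Without the tax, 352 − 3P = 2P + 92 gives 5P = 260, so P* = $52 and Q* = 196.
With the tax collected from suppliers, supply shifts: Qs = 2(P − 2.5) + 92.
Solving gives Q = 193 with consumers paying $53 and suppliers receiving $50.5 (the $2.5 wedge).
Per-bag burden: consumers $1, suppliers $1.5.
Suppliers take the larger share because supply is less price-elastic here (demand slope 3 vs supply slope 2).
The less price-elastic side of the market bears the larger share of a per-unit tax.

Suppliers bear the larger share: $1.5 per bag.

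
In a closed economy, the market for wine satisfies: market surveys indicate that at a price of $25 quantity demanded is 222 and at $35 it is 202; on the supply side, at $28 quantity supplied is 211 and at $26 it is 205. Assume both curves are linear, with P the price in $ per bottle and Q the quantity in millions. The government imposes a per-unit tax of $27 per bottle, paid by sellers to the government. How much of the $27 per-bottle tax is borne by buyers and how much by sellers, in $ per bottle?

Buyers bear $16.2 per bottle; sellers bear $10.8 per bottle.

Demand slope: (202 − 222)/(35 − 25) = -2, so Qd = 272 − 2P.
Supply slope: (205 − 211)/(26 − 28) = 3, so Qs = 3P + 127.
Before the tax: set 272 − 2P = 3P + 127 → P* = $29, Q* = 214.
With the tax collected from sellers, supply shifts: Qs = 3(P − 27) + 127.
Solving gives Q = 181.6 with buyers paying $45.2 and sellers receiving $18.2 (the $27 wedge).
Burden on buyers: $16.2; on sellers: $10.8. (They sum to $27.)
The less price-elastic side of the market bears the larger share of a per-unit tax.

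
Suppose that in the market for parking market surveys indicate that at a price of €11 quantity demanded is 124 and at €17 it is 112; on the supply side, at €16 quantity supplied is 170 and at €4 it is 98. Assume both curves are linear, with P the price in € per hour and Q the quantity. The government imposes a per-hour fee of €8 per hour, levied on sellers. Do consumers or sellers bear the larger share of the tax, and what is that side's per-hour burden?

Consumers bear the larger share: €6 per hour.

Demand slope: (112 − 124)/(17 − 11) = -2, so Qd = 146 − 2P.
Supply slope: (98 − 170)/(4 − 16) = 6, so Qs = 6P + 74.
Without the tax, 146 − 2P = 6P + 74 gives 8P = 72, so P* = €9 and Q* = 128.
With the tax collected from sellers, supply shifts: Qs = 6(P − 8) + 74.
Solving gives Q = 116 with consumers paying €15 and sellers receiving €7 (the €8 wedge).
Per-hour burden: consumers €6, sellers €2.
Consumers take the larger share because demand is less price-elastic here (demand slope 2 vs supply slope 6).
The less price-elastic side of the market bears the larger share of a per-unit tax.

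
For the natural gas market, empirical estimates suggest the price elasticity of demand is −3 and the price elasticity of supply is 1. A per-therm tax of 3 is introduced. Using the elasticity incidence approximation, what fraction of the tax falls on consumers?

Consumers' share ≈ 0.25.

Incidence ratio: consumers' share ≈ εs / (εs + |εd|) = 1 / (1 + 3) = 0.25.
Supply is the less elastic side, so consumers bear the smaller share.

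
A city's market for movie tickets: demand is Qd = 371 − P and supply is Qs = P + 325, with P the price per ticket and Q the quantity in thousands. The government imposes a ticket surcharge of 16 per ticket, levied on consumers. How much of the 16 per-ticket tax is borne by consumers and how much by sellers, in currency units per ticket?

Consumers bear 8 per ticket; sellers bear 8 per ticket.

Without the tax, 371 − P = P + 325 gives 2P = 46, so P* = 23 and Q* = 348.
With the tax collected from consumers, demand (in seller-price terms) shifts: Qd = 371 − (P + 16).
New equilibrium: consumers pay 31, sellers receive 15, Q = 340. (Wedge: Pb − Ps = 16.)
Burden on consumers: 8; on sellers: 8. (They sum to 16.)
The less price-elastic side of the market bears the larger share of a per-unit tax.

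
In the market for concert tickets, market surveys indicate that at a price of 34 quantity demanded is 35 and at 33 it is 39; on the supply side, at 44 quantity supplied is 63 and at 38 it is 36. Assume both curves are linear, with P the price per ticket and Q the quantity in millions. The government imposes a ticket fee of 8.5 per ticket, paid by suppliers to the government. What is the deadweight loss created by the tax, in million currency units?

Deadweight loss = 76.5 million.

Demand slope: (39 − 35)/(33 − 34) = -4, so Qd = 171 − 4P.
Supply slope: (36 − 63)/(38 − 44) = 4.5, so Qs = 4.5P − 135.
Without the tax, 171 − 4P = 4.5P − 135 gives 8.5P = 306, so P* = 36 and Q* = 27.
With the tax collected from suppliers, supply shifts: Qs = 4.5(P − 8.5) − 135.
Solving gives Q = 9 with buyers paying 40.5 and suppliers receiving 32 (the 8.5 wedge).
Quantity falls by |ΔQ| = |27 − 9| = 18.
DWL = ½ · t · |ΔQ| = ½ · 8.5 · 18 = 76.5.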